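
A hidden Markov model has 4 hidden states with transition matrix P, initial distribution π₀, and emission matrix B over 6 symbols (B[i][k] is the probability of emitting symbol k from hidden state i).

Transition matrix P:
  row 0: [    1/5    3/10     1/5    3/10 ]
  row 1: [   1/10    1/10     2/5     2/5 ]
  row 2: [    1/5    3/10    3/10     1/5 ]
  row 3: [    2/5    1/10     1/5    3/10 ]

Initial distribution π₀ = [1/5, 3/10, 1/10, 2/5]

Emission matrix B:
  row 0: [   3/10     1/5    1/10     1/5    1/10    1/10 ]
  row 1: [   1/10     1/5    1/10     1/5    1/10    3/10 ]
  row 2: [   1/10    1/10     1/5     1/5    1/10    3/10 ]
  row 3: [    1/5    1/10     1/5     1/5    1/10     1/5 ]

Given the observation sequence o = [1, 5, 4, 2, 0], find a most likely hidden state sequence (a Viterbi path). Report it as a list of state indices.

t=0: δ = [4.000e-02, 6.000e-02, 1.000e-02, 4.000e-02]  (obs o_0=1)
t=1: δ = [1.600e-03, 3.600e-03, 7.200e-03, 4.800e-03]  ψ = [3, 0, 1, 1]  (obs o_1=5)
t=2: δ = [1.920e-04, 2.160e-04, 2.160e-04, 1.440e-04]  ψ = [3, 2, 2, 1]  (obs o_2=4)
t=3: δ = [5.760e-06, 6.480e-06, 1.728e-05, 1.728e-05]  ψ = [3, 2, 1, 1]  (obs o_3=2)
t=4: δ = [2.074e-06, 5.184e-07, 5.184e-07, 1.037e-06]  ψ = [3, 2, 2, 3]  (obs o_4=0)
backtrack: best end state = 0; path = [1, 2, 1, 3, 0]

path = [1, 2, 1, 3, 0]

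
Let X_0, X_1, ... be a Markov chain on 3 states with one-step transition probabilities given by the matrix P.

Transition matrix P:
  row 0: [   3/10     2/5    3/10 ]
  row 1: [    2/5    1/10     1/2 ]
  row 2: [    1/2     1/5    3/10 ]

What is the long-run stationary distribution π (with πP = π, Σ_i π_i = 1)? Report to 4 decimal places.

π = [0.3955, 0.2537, 0.3507]

Balance equations π_j = Σ_i π_i·P[i][j]:
  π_0 = 3/10·π_0 + 2/5·π_1 + 1/2·π_2
  π_1 = 2/5·π_0 + 1/10·π_1 + 1/5·π_2
  normalize: π_0 + π_1 + π_2 = 1
Solving the linear system gives exactly π = [53/134, 17/67, 47/134].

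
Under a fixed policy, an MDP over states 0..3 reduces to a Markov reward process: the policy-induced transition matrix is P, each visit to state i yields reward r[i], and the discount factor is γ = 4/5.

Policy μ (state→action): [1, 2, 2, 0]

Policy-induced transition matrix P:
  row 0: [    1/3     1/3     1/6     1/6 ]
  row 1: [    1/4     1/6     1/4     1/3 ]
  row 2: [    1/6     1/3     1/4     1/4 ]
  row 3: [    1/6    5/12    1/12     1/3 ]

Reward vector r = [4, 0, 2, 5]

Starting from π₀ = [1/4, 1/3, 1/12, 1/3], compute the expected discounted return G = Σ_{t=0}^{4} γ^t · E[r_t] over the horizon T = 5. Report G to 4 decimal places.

G = 9.2045

t=0: π = [0.2500, 0.3333, 0.0833, 0.3333], E[r] = 2.8333, γ^t·E[r] = 2.833333, running G = 2.833333
t=1: π = [0.2361, 0.3056, 0.1736, 0.2847], E[r] = 2.7153, γ^t·E[r] = 2.172222, running G = 5.005556
t=2: π = [0.2315, 0.3061, 0.1829, 0.2795], E[r] = 2.6892, γ^t·E[r] = 1.721111, running G = 6.726667
t=3: π = [0.2308, 0.3056, 0.1841, 0.2795], E[r] = 2.6889, γ^t·E[r] = 1.376691, running G = 8.103358
t=4: π = [0.2306, 0.3057, 0.1842, 0.2795], E[r] = 2.6884, γ^t·E[r] = 1.101165, running G = 9.204523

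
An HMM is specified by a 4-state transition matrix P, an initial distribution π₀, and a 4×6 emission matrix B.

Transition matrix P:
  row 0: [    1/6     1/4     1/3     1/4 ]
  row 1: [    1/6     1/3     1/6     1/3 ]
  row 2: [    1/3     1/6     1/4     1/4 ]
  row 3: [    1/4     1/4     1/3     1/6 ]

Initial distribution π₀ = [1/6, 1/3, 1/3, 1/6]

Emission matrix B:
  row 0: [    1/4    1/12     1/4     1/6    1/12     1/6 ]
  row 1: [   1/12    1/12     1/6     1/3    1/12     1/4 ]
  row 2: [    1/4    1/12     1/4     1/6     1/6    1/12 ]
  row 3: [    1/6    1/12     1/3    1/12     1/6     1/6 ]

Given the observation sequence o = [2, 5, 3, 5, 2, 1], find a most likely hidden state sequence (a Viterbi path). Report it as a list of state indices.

path = [1, 1, 1, 1, 3, 2]

t=0: δ = [4.167e-02, 5.556e-02, 8.333e-02, 5.556e-02]  (obs o_0=2)
t=1: δ = [4.630e-03, 4.630e-03, 1.736e-03, 3.472e-03]  ψ = [2, 1, 2, 2]  (obs o_1=5)
t=2: δ = [1.447e-04, 5.144e-04, 2.572e-04, 1.286e-04]  ψ = [3, 1, 0, 1]  (obs o_2=3)
t=3: δ = [1.429e-05, 4.287e-05, 7.144e-06, 2.858e-05]  ψ = [1, 1, 1, 1]  (obs o_3=5)
t=4: δ = [1.786e-06, 2.381e-06, 2.381e-06, 4.763e-06]  ψ = [1, 1, 3, 1]  (obs o_4=2)
t=5: δ = [9.923e-08, 9.923e-08, 1.323e-07, 6.615e-08]  ψ = [3, 3, 3, 1]  (obs o_5=1)
backtrack: best end state = 2; path = [1, 1, 1, 1, 3, 2]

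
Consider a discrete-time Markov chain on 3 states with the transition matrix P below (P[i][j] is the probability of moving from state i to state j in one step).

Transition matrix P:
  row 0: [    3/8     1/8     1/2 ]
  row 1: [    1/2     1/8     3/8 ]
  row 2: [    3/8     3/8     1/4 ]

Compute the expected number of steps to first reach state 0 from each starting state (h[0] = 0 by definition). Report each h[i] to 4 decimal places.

First-step conditioning: h[0] = 0; for i ≠ 0, h[i] = 1 + Σ_k P[i][k]·h[k].
  h[1] = 1 + 1/8·h[1] + 3/8·h[2]
  h[2] = 1 + 3/8·h[1] + 1/4·h[2]
Solving the 2×2 linear system over states ≠ 0 gives exactly h = [0, 24/11, 80/33] (h[0] = 0 is the target).

h = [0.0000, 2.1818, 2.4242]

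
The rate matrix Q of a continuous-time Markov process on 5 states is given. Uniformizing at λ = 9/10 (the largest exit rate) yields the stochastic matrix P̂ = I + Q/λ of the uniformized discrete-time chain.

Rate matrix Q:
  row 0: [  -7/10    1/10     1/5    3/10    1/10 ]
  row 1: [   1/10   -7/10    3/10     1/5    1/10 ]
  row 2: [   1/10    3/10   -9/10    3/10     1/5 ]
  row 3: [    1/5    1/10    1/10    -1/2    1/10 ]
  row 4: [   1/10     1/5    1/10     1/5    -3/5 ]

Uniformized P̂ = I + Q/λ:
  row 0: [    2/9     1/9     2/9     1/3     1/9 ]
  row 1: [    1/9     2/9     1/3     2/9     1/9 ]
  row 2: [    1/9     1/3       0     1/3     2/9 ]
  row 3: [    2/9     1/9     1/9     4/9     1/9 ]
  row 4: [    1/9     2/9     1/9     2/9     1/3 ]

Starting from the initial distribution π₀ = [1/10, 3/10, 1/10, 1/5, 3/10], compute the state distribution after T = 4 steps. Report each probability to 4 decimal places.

π = [0.1659, 0.1847, 0.1534, 0.3307, 0.1653]

t=0: π = [0.1000, 0.3000, 0.1000, 0.2000, 0.3000]
t=1: π = [0.1444, 0.2000, 0.1778, 0.2889, 0.1889]
t=2: π = [0.1593, 0.1938, 0.1519, 0.3222, 0.1728]
t=3: π = [0.1646, 0.1856, 0.1550, 0.3284, 0.1664]
t=4: π = [0.1659, 0.1847, 0.1534, 0.3307, 0.1653]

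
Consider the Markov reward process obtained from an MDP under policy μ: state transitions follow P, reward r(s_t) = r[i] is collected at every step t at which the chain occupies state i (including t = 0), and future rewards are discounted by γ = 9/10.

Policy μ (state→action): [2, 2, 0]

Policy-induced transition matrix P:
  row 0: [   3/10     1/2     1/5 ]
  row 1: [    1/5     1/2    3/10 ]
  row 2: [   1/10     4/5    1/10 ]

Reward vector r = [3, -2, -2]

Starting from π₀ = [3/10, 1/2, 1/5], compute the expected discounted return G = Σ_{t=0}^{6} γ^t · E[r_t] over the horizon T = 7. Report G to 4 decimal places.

G = -4.7260

t=0: π = [0.3000, 0.5000, 0.2000], E[r] = -0.5000, γ^t·E[r] = -0.500000, running G = -0.500000
t=1: π = [0.2100, 0.5600, 0.2300], E[r] = -0.9500, γ^t·E[r] = -0.855000, running G = -1.355000
t=2: π = [0.1980, 0.5690, 0.2330], E[r] = -1.0100, γ^t·E[r] = -0.818100, running G = -2.173100
t=3: π = [0.1965, 0.5699, 0.2336], E[r] = -1.0175, γ^t·E[r] = -0.741758, running G = -2.914858
t=4: π = [0.1963, 0.5701, 0.2336], E[r] = -1.0186, γ^t·E[r] = -0.668271, running G = -3.583128
t=5: π = [0.1963, 0.5701, 0.2336], E[r] = -1.0187, γ^t·E[r] = -0.601514, running G = -4.184643
t=6: π = [0.1963, 0.5701, 0.2336], E[r] = -1.0187, γ^t·E[r] = -0.541373, running G = -4.726016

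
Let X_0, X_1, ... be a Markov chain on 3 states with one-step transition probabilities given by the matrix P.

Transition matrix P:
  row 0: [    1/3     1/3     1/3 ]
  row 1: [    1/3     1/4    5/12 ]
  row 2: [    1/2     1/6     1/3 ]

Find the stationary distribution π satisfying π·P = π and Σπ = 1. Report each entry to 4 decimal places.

π = [0.3924, 0.2532, 0.3544]

Balance equations π_j = Σ_i π_i·P[i][j]:
  π_0 = 1/3·π_0 + 1/3·π_1 + 1/2·π_2
  π_1 = 1/3·π_0 + 1/4·π_1 + 1/6·π_2
  normalize: π_0 + π_1 + π_2 = 1
Solving the linear system gives exactly π = [31/79, 20/79, 28/79].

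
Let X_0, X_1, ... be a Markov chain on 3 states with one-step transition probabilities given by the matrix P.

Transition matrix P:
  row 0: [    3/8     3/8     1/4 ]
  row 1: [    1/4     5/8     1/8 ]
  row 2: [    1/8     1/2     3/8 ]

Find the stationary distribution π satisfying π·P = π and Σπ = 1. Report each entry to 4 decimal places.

Balance equations π_j = Σ_i π_i·P[i][j]:
  π_0 = 3/8·π_0 + 1/4·π_1 + 1/8·π_2
  π_1 = 3/8·π_0 + 5/8·π_1 + 1/2·π_2
  normalize: π_0 + π_1 + π_2 = 1
Solving the linear system gives exactly π = [11/43, 23/43, 9/43].

π = [0.2558, 0.5349, 0.2093]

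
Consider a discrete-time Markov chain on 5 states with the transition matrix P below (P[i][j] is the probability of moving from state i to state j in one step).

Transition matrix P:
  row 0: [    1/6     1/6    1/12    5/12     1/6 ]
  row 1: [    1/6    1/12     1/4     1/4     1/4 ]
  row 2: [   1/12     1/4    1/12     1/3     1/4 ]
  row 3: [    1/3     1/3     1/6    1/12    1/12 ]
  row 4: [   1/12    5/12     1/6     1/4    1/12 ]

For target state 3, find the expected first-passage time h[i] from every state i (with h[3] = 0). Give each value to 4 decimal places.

First-step conditioning: h[3] = 0; for i ≠ 3, h[i] = 1 + Σ_k P[i][k]·h[k].
  h[0] = 1 + 1/6·h[0] + 1/6·h[1] + 1/12·h[2] + 1/6·h[4]
  h[1] = 1 + 1/6·h[0] + 1/12·h[1] + 1/4·h[2] + 1/4·h[4]
  h[2] = 1 + 1/12·h[0] + 1/4·h[1] + 1/12·h[2] + 1/4·h[4]
  h[4] = 1 + 1/12·h[0] + 5/12·h[1] + 1/6·h[2] + 1/12·h[4]
Solving the 4×4 linear system over states ≠ 3 gives exactly h = [5838/1993, 6933/1993, 6516/1993, 0, 7041/1993] (h[3] = 0 is the target).

h = [2.9293, 3.4787, 3.2694, 0.0000, 3.5329]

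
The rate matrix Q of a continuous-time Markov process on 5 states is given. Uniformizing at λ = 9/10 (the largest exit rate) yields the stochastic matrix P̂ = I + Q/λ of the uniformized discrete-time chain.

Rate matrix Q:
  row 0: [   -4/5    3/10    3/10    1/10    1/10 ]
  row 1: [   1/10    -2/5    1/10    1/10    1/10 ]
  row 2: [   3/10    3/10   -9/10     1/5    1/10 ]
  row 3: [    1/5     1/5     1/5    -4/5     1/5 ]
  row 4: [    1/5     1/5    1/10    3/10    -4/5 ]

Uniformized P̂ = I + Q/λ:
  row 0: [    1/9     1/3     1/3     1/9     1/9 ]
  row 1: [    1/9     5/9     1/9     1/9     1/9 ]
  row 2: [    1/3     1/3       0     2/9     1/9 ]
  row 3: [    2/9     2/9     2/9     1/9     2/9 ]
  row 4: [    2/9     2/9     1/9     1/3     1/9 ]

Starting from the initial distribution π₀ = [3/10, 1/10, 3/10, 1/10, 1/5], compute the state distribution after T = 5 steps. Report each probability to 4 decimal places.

π = [0.1765, 0.3876, 0.1508, 0.1566, 0.1285]

t=0: π = [0.3000, 0.1000, 0.3000, 0.1000, 0.2000]
t=1: π = [0.2111, 0.3222, 0.1556, 0.1889, 0.1222]
t=2: π = [0.1802, 0.3704, 0.1617, 0.1556, 0.1321]
t=3: π = [0.1790, 0.3837, 0.1505, 0.1584, 0.1284]
t=4: π = [0.1764, 0.3867, 0.1518, 0.1564, 0.1287]
t=5: π = [0.1765, 0.3876, 0.1508, 0.1566, 0.1285]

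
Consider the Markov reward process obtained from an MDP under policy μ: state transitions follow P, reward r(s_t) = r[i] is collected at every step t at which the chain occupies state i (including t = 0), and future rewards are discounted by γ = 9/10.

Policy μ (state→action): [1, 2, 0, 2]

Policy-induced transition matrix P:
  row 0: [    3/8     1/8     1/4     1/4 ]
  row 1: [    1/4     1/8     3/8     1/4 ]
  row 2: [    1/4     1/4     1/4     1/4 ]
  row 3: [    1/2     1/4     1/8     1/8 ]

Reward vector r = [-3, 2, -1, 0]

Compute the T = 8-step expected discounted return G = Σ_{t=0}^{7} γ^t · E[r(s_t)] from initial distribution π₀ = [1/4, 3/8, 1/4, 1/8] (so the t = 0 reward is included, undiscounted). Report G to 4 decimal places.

t=0: π = [0.2500, 0.3750, 0.2500, 0.1250], E[r] = -0.2500, γ^t·E[r] = -0.250000, running G = -0.250000
t=1: π = [0.3125, 0.1719, 0.2813, 0.2344], E[r] = -0.8750, γ^t·E[r] = -0.787500, running G = -1.037500
t=2: π = [0.3477, 0.1895, 0.2422, 0.2207], E[r] = -0.9063, γ^t·E[r] = -0.734063, running G = -1.771563
t=3: π = [0.3486, 0.1829, 0.2461, 0.2224], E[r] = -0.9263, γ^t·E[r] = -0.675250, running G = -2.446813
t=4: π = [0.3492, 0.1836, 0.2451, 0.2222], E[r] = -0.9255, γ^t·E[r] = -0.607205, running G = -3.054018
t=5: π = [0.3492, 0.1834, 0.2452, 0.2222], E[r] = -0.9259, γ^t·E[r] = -0.546764, running G = -3.600782
t=6: π = [0.3492, 0.1834, 0.2451, 0.2222], E[r] = -0.9259, γ^t·E[r] = -0.492070, running G = -4.092852
t=7: π = [0.3492, 0.1834, 0.2452, 0.2222], E[r] = -0.9259, γ^t·E[r] = -0.442868, running G = -4.535719

G = -4.5357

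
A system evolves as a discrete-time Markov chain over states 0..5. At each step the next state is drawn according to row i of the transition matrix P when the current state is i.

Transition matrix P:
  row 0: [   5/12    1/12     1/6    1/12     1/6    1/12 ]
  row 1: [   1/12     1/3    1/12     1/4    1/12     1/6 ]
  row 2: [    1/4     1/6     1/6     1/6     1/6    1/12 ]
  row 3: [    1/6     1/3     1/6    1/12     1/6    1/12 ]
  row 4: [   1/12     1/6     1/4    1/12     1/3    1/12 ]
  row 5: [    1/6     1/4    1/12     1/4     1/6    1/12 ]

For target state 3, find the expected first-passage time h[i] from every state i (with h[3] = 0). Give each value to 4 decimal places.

First-step conditioning: h[3] = 0; for i ≠ 3, h[i] = 1 + Σ_k P[i][k]·h[k].
  h[0] = 1 + 5/12·h[0] + 1/12·h[1] + 1/6·h[2] + 1/6·h[4] + 1/12·h[5]
  h[1] = 1 + 1/12·h[0] + 1/3·h[1] + 1/12·h[2] + 1/12·h[4] + 1/6·h[5]
  h[2] = 1 + 1/4·h[0] + 1/6·h[1] + 1/6·h[2] + 1/6·h[4] + 1/12·h[5]
  h[4] = 1 + 1/12·h[0] + 1/6·h[1] + 1/4·h[2] + 1/3·h[4] + 1/12·h[5]
  h[5] = 1 + 1/6·h[0] + 1/4·h[1] + 1/12·h[2] + 1/6·h[4] + 1/12·h[5]
Solving the 5×5 linear system over states ≠ 3 gives exactly h = [156072/22063, 120336/22063, 140088/22063, 0, 150900/22063, 125436/22063] (h[3] = 0 is the target).

h = [7.0739, 5.4542, 6.3495, 0.0000, 6.8395, 5.6854]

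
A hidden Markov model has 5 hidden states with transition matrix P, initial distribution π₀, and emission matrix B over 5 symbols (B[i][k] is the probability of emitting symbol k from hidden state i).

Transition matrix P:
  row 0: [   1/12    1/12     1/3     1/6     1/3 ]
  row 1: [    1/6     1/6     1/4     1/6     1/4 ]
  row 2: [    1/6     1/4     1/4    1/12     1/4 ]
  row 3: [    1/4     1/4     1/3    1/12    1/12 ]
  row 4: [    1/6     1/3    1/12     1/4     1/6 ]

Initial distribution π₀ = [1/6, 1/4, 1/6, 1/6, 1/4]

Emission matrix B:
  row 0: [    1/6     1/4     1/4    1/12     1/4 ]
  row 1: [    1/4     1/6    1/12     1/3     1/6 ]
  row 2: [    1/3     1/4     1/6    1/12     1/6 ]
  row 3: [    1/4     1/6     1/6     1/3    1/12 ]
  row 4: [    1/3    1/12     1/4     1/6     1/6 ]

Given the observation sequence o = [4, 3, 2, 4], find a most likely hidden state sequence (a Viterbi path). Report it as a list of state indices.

t=0: δ = [4.167e-02, 4.167e-02, 2.778e-02, 1.389e-02, 4.167e-02]  (obs o_0=4)
t=1: δ = [5.787e-04, 4.630e-03, 1.157e-03, 3.472e-03, 2.315e-03]  ψ = [1, 4, 0, 4, 0]  (obs o_1=3)
t=2: δ = [2.170e-04, 7.234e-05, 1.929e-04, 1.286e-04, 2.894e-04]  ψ = [3, 3, 1, 1, 1]  (obs o_2=2)
t=3: δ = [1.206e-05, 1.608e-05, 1.206e-05, 6.028e-06, 1.206e-05]  ψ = [4, 4, 0, 4, 0]  (obs o_3=4)
backtrack: best end state = 1; path = [4, 1, 4, 1]

path = [4, 1, 4, 1]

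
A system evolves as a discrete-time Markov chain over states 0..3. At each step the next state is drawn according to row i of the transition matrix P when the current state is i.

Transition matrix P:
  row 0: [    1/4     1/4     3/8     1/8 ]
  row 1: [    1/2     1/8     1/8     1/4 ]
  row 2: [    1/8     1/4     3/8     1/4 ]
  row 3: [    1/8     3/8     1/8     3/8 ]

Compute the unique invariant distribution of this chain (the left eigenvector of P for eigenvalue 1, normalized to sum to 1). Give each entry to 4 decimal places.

π = [0.2500, 0.2500, 0.2500, 0.2500]

Balance equations π_j = Σ_i π_i·P[i][j]:
  π_0 = 1/4·π_0 + 1/2·π_1 + 1/8·π_2 + 1/8·π_3
  π_1 = 1/4·π_0 + 1/8·π_1 + 1/4·π_2 + 3/8·π_3
  π_2 = 3/8·π_0 + 1/8·π_1 + 3/8·π_2 + 1/8·π_3
  normalize: π_0 + π_1 + π_2 + π_3 = 1
Solving the linear system gives exactly π = [1/4, 1/4, 1/4, 1/4].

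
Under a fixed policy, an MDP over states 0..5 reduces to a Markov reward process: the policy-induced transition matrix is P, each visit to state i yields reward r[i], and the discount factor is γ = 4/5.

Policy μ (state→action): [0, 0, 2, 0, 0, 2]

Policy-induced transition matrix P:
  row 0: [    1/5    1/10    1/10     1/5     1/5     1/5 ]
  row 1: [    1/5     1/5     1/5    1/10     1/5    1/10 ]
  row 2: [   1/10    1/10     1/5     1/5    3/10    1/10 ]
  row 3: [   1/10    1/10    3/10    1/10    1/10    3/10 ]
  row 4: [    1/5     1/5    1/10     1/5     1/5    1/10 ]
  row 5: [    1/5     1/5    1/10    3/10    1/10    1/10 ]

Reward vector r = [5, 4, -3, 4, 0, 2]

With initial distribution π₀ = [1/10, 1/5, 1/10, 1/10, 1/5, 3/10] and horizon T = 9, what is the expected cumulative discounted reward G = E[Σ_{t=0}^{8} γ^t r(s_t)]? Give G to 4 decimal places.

t=0: π = [0.1000, 0.2000, 0.1000, 0.1000, 0.2000, 0.3000], E[r] = 2.0000, γ^t·E[r] = 2.000000, running G = 2.000000
t=1: π = [0.1800, 0.1700, 0.1500, 0.2000, 0.1700, 0.1300], E[r] = 2.1900, γ^t·E[r] = 1.752000, running G = 3.752000
t=2: π = [0.1650, 0.1470, 0.1720, 0.1760, 0.1820, 0.1580], E[r] = 1.9170, γ^t·E[r] = 1.226880, running G = 4.978880
t=3: π = [0.1652, 0.1487, 0.1671, 0.1835, 0.1838, 0.1517], E[r] = 1.9569, γ^t·E[r] = 1.001933, running G = 5.980813
t=4: π = [0.1649, 0.1484, 0.1683, 0.1820, 0.1832, 0.1532], E[r] = 1.9478, γ^t·E[r] = 0.797811, running G = 6.778623
t=5: π = [0.1650, 0.1485, 0.1681, 0.1823, 0.1833, 0.1529], E[r] = 1.9495, γ^t·E[r] = 0.638827, running G = 7.417450
t=6: π = [0.1650, 0.1485, 0.1681, 0.1822, 0.1833, 0.1530], E[r] = 1.9491, γ^t·E[r] = 0.510950, running G = 7.928401
t=7: π = [0.1650, 0.1485, 0.1681, 0.1822, 0.1833, 0.1529], E[r] = 1.9492, γ^t·E[r] = 0.408779, running G = 8.337180
t=8: π = [0.1650, 0.1485, 0.1681, 0.1822, 0.1833, 0.1529], E[r] = 1.9492, γ^t·E[r] = 0.327020, running G = 8.664200

G = 8.6642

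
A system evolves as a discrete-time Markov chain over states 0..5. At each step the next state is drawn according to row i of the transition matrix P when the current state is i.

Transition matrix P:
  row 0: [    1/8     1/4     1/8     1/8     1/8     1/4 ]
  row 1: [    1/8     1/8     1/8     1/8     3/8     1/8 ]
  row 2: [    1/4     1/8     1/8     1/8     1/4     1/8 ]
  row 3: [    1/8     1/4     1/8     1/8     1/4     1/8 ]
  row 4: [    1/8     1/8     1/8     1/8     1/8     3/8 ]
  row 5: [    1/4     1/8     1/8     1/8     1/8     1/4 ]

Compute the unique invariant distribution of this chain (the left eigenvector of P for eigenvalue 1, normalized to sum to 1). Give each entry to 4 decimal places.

Balance equations π_j = Σ_i π_i·P[i][j]:
  π_0 = 1/8·π_0 + 1/8·π_1 + 1/4·π_2 + 1/8·π_3 + 1/8·π_4 + 1/4·π_5
  π_1 = 1/4·π_0 + 1/8·π_1 + 1/8·π_2 + 1/4·π_3 + 1/8·π_4 + 1/8·π_5
  π_2 = 1/8·π_0 + 1/8·π_1 + 1/8·π_2 + 1/8·π_3 + 1/8·π_4 + 1/8·π_5
  π_3 = 1/8·π_0 + 1/8·π_1 + 1/8·π_2 + 1/8·π_3 + 1/8·π_4 + 1/8·π_5
  π_4 = 1/8·π_0 + 3/8·π_1 + 1/4·π_2 + 1/4·π_3 + 1/8·π_4 + 1/8·π_5
  normalize: π_0 + π_1 + π_2 + π_3 + π_4 + π_5 = 1
Solving the linear system gives exactly π = [395/2344, 379/2344, 1/8, 1/8, 461/2344, 523/2344].

π = [0.1685, 0.1617, 0.1250, 0.1250, 0.1967, 0.2231]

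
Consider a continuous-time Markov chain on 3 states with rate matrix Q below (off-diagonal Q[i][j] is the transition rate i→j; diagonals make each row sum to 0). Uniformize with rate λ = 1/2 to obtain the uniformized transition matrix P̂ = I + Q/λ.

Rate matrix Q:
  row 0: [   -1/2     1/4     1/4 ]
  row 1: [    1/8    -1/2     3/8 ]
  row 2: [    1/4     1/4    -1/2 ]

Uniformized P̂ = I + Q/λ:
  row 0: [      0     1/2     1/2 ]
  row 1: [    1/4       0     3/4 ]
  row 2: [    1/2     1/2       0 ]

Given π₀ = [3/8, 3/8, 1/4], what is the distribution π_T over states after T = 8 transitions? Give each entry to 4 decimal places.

t=0: π = [0.3750, 0.3750, 0.2500]
t=1: π = [0.2188, 0.3125, 0.4688]
t=2: π = [0.3125, 0.3438, 0.3438]
t=3: π = [0.2578, 0.3281, 0.4141]
t=4: π = [0.2891, 0.3359, 0.3750]
t=5: π = [0.2715, 0.3320, 0.3965]
t=6: π = [0.2813, 0.3340, 0.3848]
t=7: π = [0.2759, 0.3330, 0.3911]
t=8: π = [0.2788, 0.3335, 0.3877]

π = [0.2788, 0.3335, 0.3877]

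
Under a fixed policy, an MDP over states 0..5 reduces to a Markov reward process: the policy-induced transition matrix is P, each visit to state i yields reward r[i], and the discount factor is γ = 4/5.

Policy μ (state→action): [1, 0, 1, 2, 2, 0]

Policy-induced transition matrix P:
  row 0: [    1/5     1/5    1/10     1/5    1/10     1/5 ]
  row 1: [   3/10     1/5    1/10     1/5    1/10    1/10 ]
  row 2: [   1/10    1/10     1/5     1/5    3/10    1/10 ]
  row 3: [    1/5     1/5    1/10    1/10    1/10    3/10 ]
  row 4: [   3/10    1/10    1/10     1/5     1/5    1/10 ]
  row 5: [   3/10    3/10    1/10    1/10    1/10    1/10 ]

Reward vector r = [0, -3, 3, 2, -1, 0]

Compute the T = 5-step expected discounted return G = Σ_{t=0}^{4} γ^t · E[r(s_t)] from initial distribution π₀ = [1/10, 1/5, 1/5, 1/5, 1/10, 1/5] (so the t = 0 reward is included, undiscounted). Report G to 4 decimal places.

G = 0.2130

t=0: π = [0.1000, 0.2000, 0.2000, 0.2000, 0.1000, 0.2000], E[r] = 0.3000, γ^t·E[r] = 0.300000, running G = 0.300000
t=1: π = [0.2300, 0.1900, 0.1200, 0.1600, 0.1500, 0.1500], E[r] = -0.0400, γ^t·E[r] = -0.032000, running G = 0.268000
t=2: π = [0.2370, 0.1880, 0.1120, 0.1690, 0.1390, 0.1550], E[r] = -0.0290, γ^t·E[r] = -0.018560, running G = 0.249440
t=3: π = [0.2370, 0.1904, 0.1112, 0.1676, 0.1363, 0.1575], E[r] = -0.0387, γ^t·E[r] = -0.019814, running G = 0.229626
t=4: π = [0.2373, 0.1910, 0.1111, 0.1675, 0.1359, 0.1572], E[r] = -0.0405, γ^t·E[r] = -0.016601, running G = 0.213025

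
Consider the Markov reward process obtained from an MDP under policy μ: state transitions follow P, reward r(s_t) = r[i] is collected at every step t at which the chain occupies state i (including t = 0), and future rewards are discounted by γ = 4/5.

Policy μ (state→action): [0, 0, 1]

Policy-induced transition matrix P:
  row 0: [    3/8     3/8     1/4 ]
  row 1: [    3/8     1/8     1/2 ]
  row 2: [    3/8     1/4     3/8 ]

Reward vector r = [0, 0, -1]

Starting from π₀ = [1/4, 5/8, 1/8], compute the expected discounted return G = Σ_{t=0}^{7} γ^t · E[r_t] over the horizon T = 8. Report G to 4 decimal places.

G = -1.3107

t=0: π = [0.2500, 0.6250, 0.1250], E[r] = -0.1250, γ^t·E[r] = -0.125000, running G = -0.125000
t=1: π = [0.3750, 0.2031, 0.4219], E[r] = -0.4219, γ^t·E[r] = -0.337500, running G = -0.462500
t=2: π = [0.3750, 0.2715, 0.3535], E[r] = -0.3535, γ^t·E[r] = -0.226250, running G = -0.688750
t=3: π = [0.3750, 0.2629, 0.3621], E[r] = -0.3621, γ^t·E[r] = -0.185375, running G = -0.874125
t=4: π = [0.3750, 0.2640, 0.3610], E[r] = -0.3610, γ^t·E[r] = -0.147863, running G = -1.021988
t=5: π = [0.3750, 0.2639, 0.3611], E[r] = -0.3611, γ^t·E[r] = -0.118334, running G = -1.140321
t=6: π = [0.3750, 0.2639, 0.3611], E[r] = -0.3611, γ^t·E[r] = -0.094663, running G = -1.234984
t=7: π = [0.3750, 0.2639, 0.3611], E[r] = -0.3611, γ^t·E[r] = -0.075731, running G = -1.310714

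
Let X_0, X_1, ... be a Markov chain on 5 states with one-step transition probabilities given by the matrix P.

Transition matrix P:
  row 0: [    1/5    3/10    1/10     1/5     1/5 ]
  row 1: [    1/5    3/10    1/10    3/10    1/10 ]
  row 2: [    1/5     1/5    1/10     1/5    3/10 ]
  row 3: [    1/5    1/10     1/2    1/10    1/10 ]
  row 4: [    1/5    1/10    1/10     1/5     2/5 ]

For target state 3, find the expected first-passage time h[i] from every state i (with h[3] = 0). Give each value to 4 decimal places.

h = [4.4571, 4.0000, 4.5143, 0.0000, 4.5714]

First-step conditioning: h[3] = 0; for i ≠ 3, h[i] = 1 + Σ_k P[i][k]·h[k].
  h[0] = 1 + 1/5·h[0] + 3/10·h[1] + 1/10·h[2] + 1/5·h[4]
  h[1] = 1 + 1/5·h[0] + 3/10·h[1] + 1/10·h[2] + 1/10·h[4]
  h[2] = 1 + 1/5·h[0] + 1/5·h[1] + 1/10·h[2] + 3/10·h[4]
  h[4] = 1 + 1/5·h[0] + 1/10·h[1] + 1/10·h[2] + 2/5·h[4]
Solving the 4×4 linear system over states ≠ 3 gives exactly h = [156/35, 4, 158/35, 0, 32/7] (h[3] = 0 is the target).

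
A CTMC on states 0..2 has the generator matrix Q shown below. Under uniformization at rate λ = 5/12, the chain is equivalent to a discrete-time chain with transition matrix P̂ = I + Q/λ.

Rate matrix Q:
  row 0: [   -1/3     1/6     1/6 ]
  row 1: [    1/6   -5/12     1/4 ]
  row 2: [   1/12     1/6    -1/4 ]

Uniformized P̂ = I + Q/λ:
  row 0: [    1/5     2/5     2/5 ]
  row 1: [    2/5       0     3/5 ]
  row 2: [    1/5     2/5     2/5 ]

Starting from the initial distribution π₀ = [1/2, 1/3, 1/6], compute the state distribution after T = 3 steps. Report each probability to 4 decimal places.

π = [0.2587, 0.2827, 0.4587]

t=0: π = [0.5000, 0.3333, 0.1667]
t=1: π = [0.2667, 0.2667, 0.4667]
t=2: π = [0.2533, 0.2933, 0.4533]
t=3: π = [0.2587, 0.2827, 0.4587]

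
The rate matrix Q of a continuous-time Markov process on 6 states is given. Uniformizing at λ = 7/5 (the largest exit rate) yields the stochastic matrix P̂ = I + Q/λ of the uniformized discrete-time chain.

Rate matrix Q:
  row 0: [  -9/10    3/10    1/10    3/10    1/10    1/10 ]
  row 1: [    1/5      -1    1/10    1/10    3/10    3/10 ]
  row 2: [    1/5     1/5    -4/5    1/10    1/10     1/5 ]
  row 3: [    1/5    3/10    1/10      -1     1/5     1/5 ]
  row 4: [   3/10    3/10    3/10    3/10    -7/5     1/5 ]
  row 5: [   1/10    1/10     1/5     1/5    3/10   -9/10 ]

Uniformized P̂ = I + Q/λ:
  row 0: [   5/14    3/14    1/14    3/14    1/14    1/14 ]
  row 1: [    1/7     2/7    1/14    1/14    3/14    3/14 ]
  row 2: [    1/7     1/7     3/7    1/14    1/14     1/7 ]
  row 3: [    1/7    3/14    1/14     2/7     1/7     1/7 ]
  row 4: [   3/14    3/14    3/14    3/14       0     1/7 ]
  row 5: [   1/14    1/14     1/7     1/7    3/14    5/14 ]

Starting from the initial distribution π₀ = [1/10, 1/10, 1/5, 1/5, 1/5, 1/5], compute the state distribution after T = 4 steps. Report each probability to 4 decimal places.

π = [0.1765, 0.1900, 0.1607, 0.1625, 0.1272, 0.1831]

t=0: π = [0.1000, 0.1000, 0.2000, 0.2000, 0.2000, 0.2000]
t=1: π = [0.1643, 0.1786, 0.1857, 0.1714, 0.1143, 0.1857]
t=2: π = [0.1730, 0.1872, 0.1673, 0.1612, 0.1276, 0.1837]
t=3: π = [0.1759, 0.1895, 0.1625, 0.1620, 0.1268, 0.1832]
t=4: π = [0.1765, 0.1900, 0.1607, 0.1625, 0.1272, 0.1831]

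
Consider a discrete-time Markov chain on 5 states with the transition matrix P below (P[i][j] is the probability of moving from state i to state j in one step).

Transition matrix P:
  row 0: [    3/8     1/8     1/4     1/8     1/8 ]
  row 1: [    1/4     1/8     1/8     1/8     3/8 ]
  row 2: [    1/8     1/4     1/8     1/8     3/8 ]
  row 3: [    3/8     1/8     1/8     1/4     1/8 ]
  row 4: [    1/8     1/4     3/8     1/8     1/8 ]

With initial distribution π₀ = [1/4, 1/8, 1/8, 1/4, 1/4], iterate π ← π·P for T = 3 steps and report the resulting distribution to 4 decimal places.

t=0: π = [0.2500, 0.1250, 0.1250, 0.2500, 0.2500]
t=1: π = [0.2656, 0.1719, 0.2188, 0.1563, 0.1875]
t=2: π = [0.2520, 0.1758, 0.2051, 0.1445, 0.2227]
t=3: π = [0.2461, 0.1785, 0.2122, 0.1431, 0.2202]

π = [0.2461, 0.1785, 0.2122, 0.1431, 0.2202]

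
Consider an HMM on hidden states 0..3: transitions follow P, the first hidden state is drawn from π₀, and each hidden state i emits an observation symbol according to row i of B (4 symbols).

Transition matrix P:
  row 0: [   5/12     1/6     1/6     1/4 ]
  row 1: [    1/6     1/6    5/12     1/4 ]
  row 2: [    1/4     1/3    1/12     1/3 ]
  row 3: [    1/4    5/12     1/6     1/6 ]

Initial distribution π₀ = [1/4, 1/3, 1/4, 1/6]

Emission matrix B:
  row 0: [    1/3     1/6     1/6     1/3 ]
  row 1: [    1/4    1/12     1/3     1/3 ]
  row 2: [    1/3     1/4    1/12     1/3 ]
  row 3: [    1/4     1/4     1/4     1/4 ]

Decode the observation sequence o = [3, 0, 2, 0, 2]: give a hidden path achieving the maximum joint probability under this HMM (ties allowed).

path = [1, 2, 1, 2, 1]

t=0: δ = [8.333e-02, 1.111e-01, 8.333e-02, 4.167e-02]  (obs o_0=3)
t=1: δ = [1.157e-02, 6.944e-03, 1.543e-02, 6.944e-03]  ψ = [0, 2, 1, 1]  (obs o_1=0)
t=2: δ = [8.038e-04, 1.715e-03, 2.411e-04, 1.286e-03]  ψ = [0, 2, 1, 2]  (obs o_2=2)
t=3: δ = [1.116e-04, 1.340e-04, 2.381e-04, 1.072e-04]  ψ = [0, 3, 1, 1]  (obs o_3=0)
t=4: δ = [9.923e-06, 2.646e-05, 4.651e-06, 1.985e-05]  ψ = [2, 2, 1, 2]  (obs o_4=2)
backtrack: best end state = 1; path = [1, 2, 1, 2, 1]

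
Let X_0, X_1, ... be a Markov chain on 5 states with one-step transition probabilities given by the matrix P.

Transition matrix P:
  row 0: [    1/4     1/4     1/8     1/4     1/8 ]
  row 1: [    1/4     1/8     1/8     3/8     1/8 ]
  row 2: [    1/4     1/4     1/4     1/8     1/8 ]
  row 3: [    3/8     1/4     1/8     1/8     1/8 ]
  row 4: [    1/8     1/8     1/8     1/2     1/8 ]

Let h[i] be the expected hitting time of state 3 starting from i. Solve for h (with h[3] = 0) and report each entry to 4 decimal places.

h = [3.4550, 3.0711, 3.9486, 0.0000, 2.6392]

First-step conditioning: h[3] = 0; for i ≠ 3, h[i] = 1 + Σ_k P[i][k]·h[k].
  h[0] = 1 + 1/4·h[0] + 1/4·h[1] + 1/8·h[2] + 1/8·h[4]
  h[1] = 1 + 1/4·h[0] + 1/8·h[1] + 1/8·h[2] + 1/8·h[4]
  h[2] = 1 + 1/4·h[0] + 1/4·h[1] + 1/4·h[2] + 1/8·h[4]
  h[4] = 1 + 1/8·h[0] + 1/8·h[1] + 1/8·h[2] + 1/8·h[4]
Solving the 4×4 linear system over states ≠ 3 gives exactly h = [1344/389, 3584/1167, 1536/389, 0, 3080/1167] (h[3] = 0 is the target).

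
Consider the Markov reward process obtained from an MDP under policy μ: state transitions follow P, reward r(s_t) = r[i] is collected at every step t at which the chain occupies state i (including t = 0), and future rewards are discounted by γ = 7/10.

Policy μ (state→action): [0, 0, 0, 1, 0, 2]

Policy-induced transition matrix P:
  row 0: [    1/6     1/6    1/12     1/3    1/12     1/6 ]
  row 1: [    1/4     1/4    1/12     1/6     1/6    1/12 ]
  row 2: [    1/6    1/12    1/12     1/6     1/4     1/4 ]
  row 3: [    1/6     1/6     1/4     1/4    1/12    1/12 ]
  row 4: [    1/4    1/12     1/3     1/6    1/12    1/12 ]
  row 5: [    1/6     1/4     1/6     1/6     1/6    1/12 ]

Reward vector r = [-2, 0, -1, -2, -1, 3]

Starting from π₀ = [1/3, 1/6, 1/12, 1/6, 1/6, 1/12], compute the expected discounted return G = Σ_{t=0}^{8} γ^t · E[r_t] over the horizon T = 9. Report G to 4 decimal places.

t=0: π = [0.3333, 0.1667, 0.0833, 0.1667, 0.1667, 0.0833], E[r] = -1.0000, γ^t·E[r] = -1.000000, running G = -1.000000
t=1: π = [0.1944, 0.1667, 0.1597, 0.2361, 0.1181, 0.1250], E[r] = -0.7639, γ^t·E[r] = -0.534722, running G = -1.534722
t=2: π = [0.1904, 0.1678, 0.1626, 0.2188, 0.1343, 0.1262], E[r] = -0.7367, γ^t·E[r] = -0.360978, running G = -1.895700
t=3: π = [0.1918, 0.1664, 0.1639, 0.2166, 0.1349, 0.1263], E[r] = -0.7368, γ^t·E[r] = -0.252734, running G = -2.148434
t=4: π = [0.1918, 0.1662, 0.1637, 0.2167, 0.1350, 0.1266], E[r] = -0.7358, γ^t·E[r] = -0.176662, running G = -2.325097
t=5: π = [0.1918, 0.1662, 0.1638, 0.2167, 0.1350, 0.1266], E[r] = -0.7359, γ^t·E[r] = -0.123681, running G = -2.448778
t=6: π = [0.1918, 0.1662, 0.1638, 0.2167, 0.1350, 0.1266], E[r] = -0.7359, γ^t·E[r] = -0.086573, running G = -2.535351
t=7: π = [0.1918, 0.1662, 0.1638, 0.2167, 0.1350, 0.1266], E[r] = -0.7359, γ^t·E[r] = -0.060601, running G = -2.595952
t=8: π = [0.1918, 0.1662, 0.1638, 0.2167, 0.1350, 0.1266], E[r] = -0.7359, γ^t·E[r] = -0.042421, running G = -2.638373

G = -2.6384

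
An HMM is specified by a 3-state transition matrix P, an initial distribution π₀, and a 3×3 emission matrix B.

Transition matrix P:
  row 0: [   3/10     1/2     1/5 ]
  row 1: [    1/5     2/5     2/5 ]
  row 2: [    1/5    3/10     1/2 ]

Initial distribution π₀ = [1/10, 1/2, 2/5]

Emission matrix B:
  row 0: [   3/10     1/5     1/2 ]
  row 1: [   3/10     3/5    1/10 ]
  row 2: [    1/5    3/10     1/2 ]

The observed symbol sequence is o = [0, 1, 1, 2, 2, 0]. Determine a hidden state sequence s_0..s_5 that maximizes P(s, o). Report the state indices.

path = [1, 1, 1, 2, 2, 2]

t=0: δ = [3.000e-02, 1.500e-01, 8.000e-02]  (obs o_0=0)
t=1: δ = [6.000e-03, 3.600e-02, 1.800e-02]  ψ = [1, 1, 1]  (obs o_1=1)
t=2: δ = [1.440e-03, 8.640e-03, 4.320e-03]  ψ = [1, 1, 1]  (obs o_2=1)
t=3: δ = [8.640e-04, 3.456e-04, 1.728e-03]  ψ = [1, 1, 1]  (obs o_3=2)
t=4: δ = [1.728e-04, 5.184e-05, 4.320e-04]  ψ = [2, 2, 2]  (obs o_4=2)
t=5: δ = [2.592e-05, 3.888e-05, 4.320e-05]  ψ = [2, 2, 2]  (obs o_5=0)
backtrack: best end state = 2; path = [1, 1, 1, 2, 2, 2]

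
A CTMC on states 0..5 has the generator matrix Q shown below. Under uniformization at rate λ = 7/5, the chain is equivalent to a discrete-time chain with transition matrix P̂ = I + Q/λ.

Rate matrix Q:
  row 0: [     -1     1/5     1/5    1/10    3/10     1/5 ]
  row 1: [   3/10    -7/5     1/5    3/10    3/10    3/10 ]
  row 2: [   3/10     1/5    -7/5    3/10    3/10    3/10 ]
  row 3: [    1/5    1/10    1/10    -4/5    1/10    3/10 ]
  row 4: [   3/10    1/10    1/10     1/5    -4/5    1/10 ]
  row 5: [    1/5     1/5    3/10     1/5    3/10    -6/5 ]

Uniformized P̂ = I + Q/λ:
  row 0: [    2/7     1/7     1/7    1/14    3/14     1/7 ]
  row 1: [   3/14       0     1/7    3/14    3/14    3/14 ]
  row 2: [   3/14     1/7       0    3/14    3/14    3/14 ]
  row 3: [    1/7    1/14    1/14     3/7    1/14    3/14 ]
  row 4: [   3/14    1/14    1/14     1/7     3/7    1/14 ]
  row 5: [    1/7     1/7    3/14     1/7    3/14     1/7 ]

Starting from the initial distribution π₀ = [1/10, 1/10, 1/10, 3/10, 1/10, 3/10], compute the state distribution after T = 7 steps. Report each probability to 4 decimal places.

π = [0.2034, 0.0977, 0.1074, 0.2002, 0.2363, 0.1549]

t=0: π = [0.1000, 0.1000, 0.1000, 0.3000, 0.1000, 0.3000]
t=1: π = [0.1786, 0.1000, 0.1214, 0.2357, 0.1929, 0.1714]
t=2: π = [0.1980, 0.0980, 0.1071, 0.2133, 0.2219, 0.1617]
t=3: π = [0.2016, 0.0978, 0.1080, 0.2043, 0.2314, 0.1569]
t=4: π = [0.2029, 0.0978, 0.1075, 0.2015, 0.2347, 0.1556]
t=5: π = [0.2033, 0.0977, 0.1075, 0.2006, 0.2358, 0.1552]
t=6: π = [0.2034, 0.0977, 0.1074, 0.2003, 0.2362, 0.1550]
t=7: π = [0.2034, 0.0977, 0.1074, 0.2002, 0.2363, 0.1549]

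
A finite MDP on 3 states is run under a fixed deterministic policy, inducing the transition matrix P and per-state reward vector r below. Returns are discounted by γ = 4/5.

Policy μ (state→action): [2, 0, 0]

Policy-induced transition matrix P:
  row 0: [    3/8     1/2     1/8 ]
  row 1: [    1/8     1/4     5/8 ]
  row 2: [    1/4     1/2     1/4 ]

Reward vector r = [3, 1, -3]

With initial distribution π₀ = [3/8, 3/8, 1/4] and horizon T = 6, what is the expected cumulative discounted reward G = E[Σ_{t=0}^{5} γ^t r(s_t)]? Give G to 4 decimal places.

t=0: π = [0.3750, 0.3750, 0.2500], E[r] = 0.7500, γ^t·E[r] = 0.750000, running G = 0.750000
t=1: π = [0.2500, 0.4063, 0.3438], E[r] = 0.1250, γ^t·E[r] = 0.100000, running G = 0.850000
t=2: π = [0.2305, 0.3984, 0.3711], E[r] = -0.0234, γ^t·E[r] = -0.015000, running G = 0.835000
t=3: π = [0.2290, 0.4004, 0.3706], E[r] = -0.0244, γ^t·E[r] = -0.012500, running G = 0.822500
t=4: π = [0.2286, 0.3999, 0.3715], E[r] = -0.0289, γ^t·E[r] = -0.011850, running G = 0.810650
t=5: π = [0.2286, 0.4000, 0.3714], E[r] = -0.0284, γ^t·E[r] = -0.009305, running G = 0.801345

G = 0.8013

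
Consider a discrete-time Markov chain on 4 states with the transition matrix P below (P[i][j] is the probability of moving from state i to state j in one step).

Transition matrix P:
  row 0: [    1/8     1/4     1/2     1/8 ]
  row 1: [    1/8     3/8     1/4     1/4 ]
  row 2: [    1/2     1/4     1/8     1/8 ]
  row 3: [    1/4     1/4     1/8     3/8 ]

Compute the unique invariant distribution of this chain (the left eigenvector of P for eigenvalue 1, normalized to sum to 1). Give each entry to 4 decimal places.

π = [0.2468, 0.2857, 0.2532, 0.2143]

Balance equations π_j = Σ_i π_i·P[i][j]:
  π_0 = 1/8·π_0 + 1/8·π_1 + 1/2·π_2 + 1/4·π_3
  π_1 = 1/4·π_0 + 3/8·π_1 + 1/4·π_2 + 1/4·π_3
  π_2 = 1/2·π_0 + 1/4·π_1 + 1/8·π_2 + 1/8·π_3
  normalize: π_0 + π_1 + π_2 + π_3 = 1
Solving the linear system gives exactly π = [19/77, 2/7, 39/154, 3/14].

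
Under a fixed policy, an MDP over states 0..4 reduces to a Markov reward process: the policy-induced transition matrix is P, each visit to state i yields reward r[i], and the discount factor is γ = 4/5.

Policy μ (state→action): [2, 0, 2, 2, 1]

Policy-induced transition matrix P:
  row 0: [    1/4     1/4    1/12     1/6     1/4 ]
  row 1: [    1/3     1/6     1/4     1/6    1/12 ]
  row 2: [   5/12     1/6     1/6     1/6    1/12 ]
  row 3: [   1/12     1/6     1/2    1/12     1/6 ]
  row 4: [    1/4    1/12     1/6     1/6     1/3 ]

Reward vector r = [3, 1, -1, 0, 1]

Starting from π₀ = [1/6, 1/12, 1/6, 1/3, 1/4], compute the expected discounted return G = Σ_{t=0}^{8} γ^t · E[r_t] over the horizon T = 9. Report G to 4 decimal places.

G = 3.7702

t=0: π = [0.1667, 0.0833, 0.1667, 0.3333, 0.2500], E[r] = 0.6667, γ^t·E[r] = 0.666667, running G = 0.666667
t=1: π = [0.2292, 0.1597, 0.2708, 0.1389, 0.2014], E[r] = 0.7778, γ^t·E[r] = 0.622222, running G = 1.288889
t=2: π = [0.2853, 0.1690, 0.2072, 0.1551, 0.1834], E[r] = 1.0012, γ^t·E[r] = 0.640741, running G = 1.929630
t=3: π = [0.2728, 0.1752, 0.2087, 0.1537, 0.1897], E[r] = 0.9744, γ^t·E[r] = 0.498914, running G = 2.428543
t=4: π = [0.2738, 0.1736, 0.2098, 0.1539, 0.1890], E[r] = 0.9741, γ^t·E[r] = 0.398986, running G = 2.827529
t=5: π = [0.2738, 0.1737, 0.2096, 0.1538, 0.1890], E[r] = 0.9745, γ^t·E[r] = 0.319330, running G = 3.146859
t=6: π = [0.2738, 0.1737, 0.2096, 0.1538, 0.1890], E[r] = 0.9745, γ^t·E[r] = 0.255453, running G = 3.402312
t=7: π = [0.2738, 0.1737, 0.2096, 0.1538, 0.1890], E[r] = 0.9745, γ^t·E[r] = 0.204362, running G = 3.606674
t=8: π = [0.2738, 0.1737, 0.2096, 0.1538, 0.1890], E[r] = 0.9745, γ^t·E[r] = 0.163490, running G = 3.770163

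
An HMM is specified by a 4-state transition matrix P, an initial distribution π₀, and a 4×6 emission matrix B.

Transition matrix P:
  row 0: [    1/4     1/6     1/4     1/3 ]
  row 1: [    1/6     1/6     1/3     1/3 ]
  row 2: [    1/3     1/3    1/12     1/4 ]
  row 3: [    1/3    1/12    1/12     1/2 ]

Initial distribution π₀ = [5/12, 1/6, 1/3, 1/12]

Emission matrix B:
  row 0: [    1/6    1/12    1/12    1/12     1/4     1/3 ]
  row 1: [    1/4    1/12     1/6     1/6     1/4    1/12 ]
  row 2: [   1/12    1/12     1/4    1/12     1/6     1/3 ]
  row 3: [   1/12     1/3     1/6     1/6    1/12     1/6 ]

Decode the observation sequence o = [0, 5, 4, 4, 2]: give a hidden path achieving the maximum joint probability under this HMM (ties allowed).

path = [0, 2, 0, 0, 2]

t=0: δ = [6.944e-02, 4.167e-02, 2.778e-02, 6.944e-03]  (obs o_0=0)
t=1: δ = [5.787e-03, 9.645e-04, 5.787e-03, 3.858e-03]  ψ = [0, 0, 0, 0]  (obs o_1=5)
t=2: δ = [4.823e-04, 4.823e-04, 2.411e-04, 1.608e-04]  ψ = [2, 2, 0, 0]  (obs o_2=4)
t=3: δ = [3.014e-05, 2.009e-05, 2.679e-05, 1.340e-05]  ψ = [0, 0, 1, 0]  (obs o_3=4)
t=4: δ = [7.442e-07, 1.488e-06, 1.884e-06, 1.674e-06]  ψ = [2, 2, 0, 0]  (obs o_4=2)
backtrack: best end state = 2; path = [0, 2, 0, 0, 2]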